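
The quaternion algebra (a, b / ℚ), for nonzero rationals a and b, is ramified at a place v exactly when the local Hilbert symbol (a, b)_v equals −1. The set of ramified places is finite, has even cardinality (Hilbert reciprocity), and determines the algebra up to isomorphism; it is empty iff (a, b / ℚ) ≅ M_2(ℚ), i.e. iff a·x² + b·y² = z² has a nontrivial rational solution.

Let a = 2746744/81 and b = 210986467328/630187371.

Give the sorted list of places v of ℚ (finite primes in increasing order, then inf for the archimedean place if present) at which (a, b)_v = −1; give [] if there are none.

[7, 13]

(a, b) ≡ (286, 2002) mod (ℚ^×)²; places V = {2, 3, 7, 11, 13, 19, 29, ∞}.
(a,b)_2: α=3, β=17; u≡7, v≡1 (mod 8); ε(u)ε(v)=1·0, αω(v)=3·0, βω(u)=17·0; sum ≡ 0  ⇒  +1.
(a,b)_19: α=0, u≡17; β=2, v≡5 (mod 19); (17|19)=+1, (5|19)=+1; sign (−1)^0·+1^2·+1^0 = +1.
(a,b)_13: α=1, u≡4; β=1, v≡5 (mod 13); (4|13)=+1, (5|13)=-1; sign (−1)^0·+1^1·-1^1 = -1.
(a,b)_29: α=0, u≡13; β=-4, v≡25 (mod 29); (13|29)=+1, (25|29)=+1; sign (−1)^0·+1^-4·+1^0 = +1.
(a,b)_∞: sgn(286)=+, sgn(2002)=+, so +1.
(a,b)_7: α=4, u≡6; β=3, v≡6 (mod 7); (6|7)=-1, (6|7)=-1; sign (−1)^0·-1^3·-1^4 = -1.
(a,b)_3: α=-4, u≡1; β=-4, v≡1 (mod 3); (1|3)=+1, (1|3)=+1; sign (−1)^0·+1^-4·+1^-4 = +1.
(a,b)_11: α=1, u≡1; β=-1, v≡10 (mod 11); (1|11)=+1, (10|11)=-1; sign (−1)^1·+1^-1·-1^1 = +1.
(286, 2002 / ℚ) ramifies at {7, 13}: a division algebra.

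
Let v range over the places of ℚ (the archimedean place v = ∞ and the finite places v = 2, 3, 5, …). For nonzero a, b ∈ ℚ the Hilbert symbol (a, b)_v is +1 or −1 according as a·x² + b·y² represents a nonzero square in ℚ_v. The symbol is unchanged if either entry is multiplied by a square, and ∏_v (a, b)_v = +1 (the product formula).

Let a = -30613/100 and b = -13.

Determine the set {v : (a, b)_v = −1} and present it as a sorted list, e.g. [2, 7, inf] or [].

Mod squares: a ≡ -253, b ≡ -13. Check v ∈ {∞, 2, 5, 11, 13, 23}.
v=∞: -253 < 0 and -13 < 0  ⇒  (a,b)_∞ = -1.
v=23: a=23^1·(≡9), b=23^0·(≡10) mod 23; (9|23)=+1, (10|23)=-1; (−1)^{1·0·11}·(+1)^0·(-1)^1 = -1.
v=5: a=5^-2·(≡3), b=5^0·(≡2) mod 5; (3|5)=-1, (2|5)=-1; (−1)^{-2·0·2}·(-1)^0·(-1)^-2 = +1.
v=11: a=11^3·(≡10), b=11^0·(≡9) mod 11; (10|11)=-1, (9|11)=+1; (−1)^{3·0·5}·(-1)^0·(+1)^3 = +1.
v=2: v_2(a)=-2, v_2(b)=0; units ≡ 3, 3 (mod 8); ε·ε+αω+βω = 1·1+-2·1+0·1 ≡ 1  ⇒  (a,b)_2 = -1.
v=13: a=13^0·(≡6), b=13^1·(≡12) mod 13; (6|13)=-1, (12|13)=+1; (−1)^{0·1·6}·(-1)^1·(+1)^0 = -1.
Ram(-253, -13) = {2, 13, 23, ∞}; no ℚ_2-point on the conic.

[2, 13, 23, inf]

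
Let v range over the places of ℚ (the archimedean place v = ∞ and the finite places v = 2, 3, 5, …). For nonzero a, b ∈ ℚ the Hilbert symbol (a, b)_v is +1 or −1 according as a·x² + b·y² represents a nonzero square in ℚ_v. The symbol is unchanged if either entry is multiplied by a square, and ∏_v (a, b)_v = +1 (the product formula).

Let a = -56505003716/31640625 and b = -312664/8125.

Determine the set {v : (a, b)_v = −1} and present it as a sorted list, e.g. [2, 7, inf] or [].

Mod squares: a ≡ -161, b ≡ -8398. Check v ∈ {∞, 2, 3, 5, 7, 11, 13, 17, 19, 23, 29}.
v=∞: -161 < 0 and -8398 < 0  ⇒  (a,b)_∞ = -1.
v=19: a=19^2·(≡2), b=19^1·(≡3) mod 19; (2|19)=-1, (3|19)=-1; (−1)^{2·1·9}·(-1)^1·(-1)^2 = -1.
v=17: a=17^2·(≡16), b=17^1·(≡15) mod 17; (16|17)=+1, (15|17)=+1; (−1)^{2·1·8}·(+1)^1·(+1)^2 = +1.
v=13: a=13^0·(≡7), b=13^-1·(≡12) mod 13; (7|13)=-1, (12|13)=+1; (−1)^{0·-1·6}·(-1)^-1·(+1)^0 = -1.
v=29: a=29^2·(≡20), b=29^0·(≡26) mod 29; (20|29)=+1, (26|29)=-1; (−1)^{2·0·14}·(+1)^0·(-1)^2 = +1.
v=23: a=23^1·(≡12), b=23^0·(≡15) mod 23; (12|23)=+1, (15|23)=-1; (−1)^{1·0·11}·(+1)^0·(-1)^1 = -1.
v=7: a=7^1·(≡3), b=7^0·(≡1) mod 7; (3|7)=-1, (1|7)=+1; (−1)^{1·0·3}·(-1)^0·(+1)^1 = +1.
v=3: a=3^-4·(≡1), b=3^0·(≡2) mod 3; (1|3)=+1, (2|3)=-1; (−1)^{-4·0·1}·(+1)^0·(-1)^-4 = +1.
v=2: v_2(a)=2, v_2(b)=3; units ≡ 7, 1 (mod 8); ε·ε+αω+βω = 1·0+2·0+3·0 ≡ 0  ⇒  (a,b)_2 = +1.
v=11: a=11^0·(≡3), b=11^2·(≡8) mod 11; (3|11)=+1, (8|11)=-1; (−1)^{0·2·5}·(+1)^2·(-1)^0 = +1.
v=5: a=5^-8·(≡4), b=5^-4·(≡2) mod 5; (4|5)=+1, (2|5)=-1; (−1)^{-8·-4·2}·(+1)^-4·(-1)^-8 = +1.
Ram(-161, -8398) = {13, 19, 23, ∞}; no ℚ_13-point on the conic.

[13, 19, 23, inf]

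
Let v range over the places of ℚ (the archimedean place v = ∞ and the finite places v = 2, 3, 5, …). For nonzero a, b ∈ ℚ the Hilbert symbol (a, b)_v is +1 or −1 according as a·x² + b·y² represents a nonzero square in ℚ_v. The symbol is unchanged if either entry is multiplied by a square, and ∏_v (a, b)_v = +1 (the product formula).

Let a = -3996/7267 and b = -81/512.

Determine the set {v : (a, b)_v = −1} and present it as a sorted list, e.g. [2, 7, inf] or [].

Mod squares: a ≡ -4773, b ≡ -2. Check v ∈ {∞, 2, 3, 13, 37, 43}.
v=43: a=43^-1·(≡42), b=43^0·(≡31) mod 43; (42|43)=-1, (31|43)=+1; (−1)^{-1·0·21}·(-1)^0·(+1)^-1 = +1.
v=2: v_2(a)=2, v_2(b)=-9; units ≡ 3, 7 (mod 8); ε·ε+αω+βω = 1·1+2·0+-9·1 ≡ 0  ⇒  (a,b)_2 = +1.
v=13: a=13^-2·(≡2), b=13^0·(≡2) mod 13; (2|13)=-1, (2|13)=-1; (−1)^{-2·0·6}·(-1)^0·(-1)^-2 = +1.
v=∞: -4773 < 0 and -2 < 0  ⇒  (a,b)_∞ = -1.
v=37: a=37^1·(≡15), b=37^0·(≡32) mod 37; (15|37)=-1, (32|37)=-1; (−1)^{1·0·18}·(-1)^0·(-1)^1 = -1.
v=3: a=3^3·(≡2), b=3^4·(≡1) mod 3; (2|3)=-1, (1|3)=+1; (−1)^{3·4·1}·(-1)^4·(+1)^3 = +1.
Ram(-4773, -2) = {37, ∞}; no ℚ_37-point on the conic.

[37, inf]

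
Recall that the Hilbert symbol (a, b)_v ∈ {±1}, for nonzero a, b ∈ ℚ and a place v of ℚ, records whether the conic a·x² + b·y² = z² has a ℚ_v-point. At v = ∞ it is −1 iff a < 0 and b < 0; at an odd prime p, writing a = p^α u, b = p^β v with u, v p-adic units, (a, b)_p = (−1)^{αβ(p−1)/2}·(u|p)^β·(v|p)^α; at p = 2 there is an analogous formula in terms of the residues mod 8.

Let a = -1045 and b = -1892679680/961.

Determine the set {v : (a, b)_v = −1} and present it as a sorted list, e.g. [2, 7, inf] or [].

(a, b) ≡ (-1045, -5) mod (ℚ^×)²; places V = {2, 5, 11, 19, 31, ∞}.
(a,b)_19: α=1, u≡2; β=2, v≡12 (mod 19); (2|19)=-1, (12|19)=-1; sign (−1)^0·-1^2·-1^1 = -1.
(a,b)_2: α=0, β=20; u≡3, v≡3 (mod 8); ε(u)ε(v)=1·1, αω(v)=0·1, βω(u)=20·1; sum ≡ 1  ⇒  -1.
(a,b)_11: α=1, u≡4; β=0, v≡8 (mod 11); (4|11)=+1, (8|11)=-1; sign (−1)^0·+1^0·-1^1 = -1.
(a,b)_31: α=0, u≡9; β=-2, v≡24 (mod 31); (9|31)=+1, (24|31)=-1; sign (−1)^0·+1^-2·-1^0 = +1.
(a,b)_5: α=1, u≡1; β=1, v≡4 (mod 5); (1|5)=+1, (4|5)=+1; sign (−1)^0·+1^1·+1^1 = +1.
(a,b)_∞: sgn(-1045)=−, sgn(-5)=−, so -1.
Ram(-1045, -5) = {2, 11, 19, ∞}; no ℚ_2-point on the conic.

[2, 11, 19, inf]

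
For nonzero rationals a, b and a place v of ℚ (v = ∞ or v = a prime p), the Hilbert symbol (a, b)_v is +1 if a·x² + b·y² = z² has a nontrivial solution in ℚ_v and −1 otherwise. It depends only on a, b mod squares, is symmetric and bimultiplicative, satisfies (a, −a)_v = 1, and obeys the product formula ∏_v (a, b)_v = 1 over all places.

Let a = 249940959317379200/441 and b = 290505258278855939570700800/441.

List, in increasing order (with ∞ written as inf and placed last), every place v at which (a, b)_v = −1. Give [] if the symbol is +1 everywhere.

(a, b) ≡ (2162, 537602) mod (ℚ^×)²; places V = {2, 3, 5, 7, 13, 23, 29, 31, 47, ∞}.
(a,b)_∞: sgn(2162)=+, sgn(537602)=+, so +1.
(a,b)_2: α=7, β=9; u≡1, v≡1 (mod 8); ε(u)ε(v)=0·0, αω(v)=7·0, βω(u)=9·0; sum ≡ 0  ⇒  +1.
(a,b)_5: α=2, u≡3; β=2, v≡2 (mod 5); (3|5)=-1, (2|5)=-1; sign (−1)^0·-1^2·-1^2 = +1.
(a,b)_13: α=2, u≡12; β=3, v≡9 (mod 13); (12|13)=+1, (9|13)=+1; sign (−1)^0·+1^3·+1^2 = +1.
(a,b)_47: α=1, u≡19; β=2, v≡25 (mod 47); (19|47)=-1, (25|47)=+1; sign (−1)^0·-1^2·+1^1 = +1.
(a,b)_31: α=2, u≡17; β=3, v≡30 (mod 31); (17|31)=-1, (30|31)=-1; sign (−1)^0·-1^3·-1^2 = -1.
(a,b)_29: α=2, u≡28; β=3, v≡4 (mod 29); (28|29)=+1, (4|29)=+1; sign (−1)^0·+1^3·+1^2 = +1.
(a,b)_7: α=-2, u≡5; β=-2, v≡4 (mod 7); (5|7)=-1, (4|7)=+1; sign (−1)^0·-1^-2·+1^-2 = +1.
(a,b)_23: α=3, u≡1; β=5, v≡12 (mod 23); (1|23)=+1, (12|23)=+1; sign (−1)^1·+1^5·+1^3 = -1.
(a,b)_3: α=-2, u≡2; β=-2, v≡2 (mod 3); (2|3)=-1, (2|3)=-1; sign (−1)^0·-1^-2·-1^-2 = +1.
|Ram(2162, 537602)| = 2, even; anisotropic at {23, 31}.

[23, 31]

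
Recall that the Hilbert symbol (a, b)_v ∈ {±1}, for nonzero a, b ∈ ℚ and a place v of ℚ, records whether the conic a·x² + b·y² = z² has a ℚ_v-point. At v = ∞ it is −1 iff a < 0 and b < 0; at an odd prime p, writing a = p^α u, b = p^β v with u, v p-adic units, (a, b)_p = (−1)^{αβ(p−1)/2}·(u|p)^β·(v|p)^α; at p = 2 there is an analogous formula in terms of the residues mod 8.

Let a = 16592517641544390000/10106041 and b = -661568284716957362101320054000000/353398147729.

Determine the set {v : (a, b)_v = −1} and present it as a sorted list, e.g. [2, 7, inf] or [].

(a, b) ≡ (559, -16646) mod (ℚ^×)²; places V = {2, 3, 5, 7, 11, 13, 17, 23, 29, 41, 43, ∞}.
(a,b)_13: α=1, u≡3; β=2, v≡11 (mod 13); (3|13)=+1, (11|13)=-1; sign (−1)^0·+1^2·-1^1 = -1.
(a,b)_∞: sgn(559)=+, sgn(-16646)=−, so +1.
(a,b)_2: α=4, β=7; u≡7, v≡5 (mod 8); ε(u)ε(v)=1·0, αω(v)=4·1, βω(u)=7·0; sum ≡ 0  ⇒  +1.
(a,b)_3: α=4, u≡1; β=8, v≡1 (mod 3); (1|3)=+1, (1|3)=+1; sign (−1)^0·+1^8·+1^4 = +1.
(a,b)_29: α=2, u≡8; β=3, v≡22 (mod 29); (8|29)=-1, (22|29)=+1; sign (−1)^0·-1^3·+1^2 = -1.
(a,b)_41: α=2, u≡3; β=3, v≡1 (mod 41); (3|41)=-1, (1|41)=+1; sign (−1)^0·-1^3·+1^2 = -1.
(a,b)_7: α=2, u≡6; β=3, v≡2 (mod 7); (6|7)=-1, (2|7)=+1; sign (−1)^0·-1^3·+1^2 = -1.
(a,b)_43: α=1, u≡35; β=2, v≡23 (mod 43); (35|43)=+1, (23|43)=+1; sign (−1)^0·+1^2·+1^1 = +1.
(a,b)_5: α=4, u≡4; β=6, v≡1 (mod 5); (4|5)=+1, (1|5)=+1; sign (−1)^0·+1^6·+1^4 = +1.
(a,b)_11: α=-2, u≡9; β=-4, v≡6 (mod 11); (9|11)=+1, (6|11)=-1; sign (−1)^0·+1^-4·-1^-2 = +1.
(a,b)_23: α=2, u≡19; β=4, v≡2 (mod 23); (19|23)=-1, (2|23)=+1; sign (−1)^0·-1^4·+1^2 = +1.
(a,b)_17: α=-4, u≡4; β=-6, v≡5 (mod 17); (4|17)=+1, (5|17)=-1; sign (−1)^0·+1^-6·-1^-4 = +1.
|Ram(559, -16646)| = 4, even; anisotropic at {7, 13, 29, 41}.

[7, 13, 29, 41]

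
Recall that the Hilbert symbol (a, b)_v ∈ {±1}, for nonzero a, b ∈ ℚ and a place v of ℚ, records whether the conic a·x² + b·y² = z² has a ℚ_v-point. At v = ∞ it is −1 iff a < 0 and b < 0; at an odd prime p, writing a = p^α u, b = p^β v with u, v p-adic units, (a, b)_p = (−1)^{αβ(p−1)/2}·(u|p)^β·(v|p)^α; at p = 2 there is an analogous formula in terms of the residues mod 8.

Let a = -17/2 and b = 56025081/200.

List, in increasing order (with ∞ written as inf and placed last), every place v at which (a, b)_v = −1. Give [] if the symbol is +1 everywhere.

[3, 17, 47, 53]

(a, b) ≡ (-34, 254082) mod (ℚ^×)²; places V = {2, 3, 5, 7, 17, 47, 53, ∞}.
(a,b)_2: α=-1, β=-3; u≡7, v≡1 (mod 8); ε(u)ε(v)=1·0, αω(v)=-1·0, βω(u)=-3·0; sum ≡ 0  ⇒  +1.
(a,b)_47: α=0, u≡15; β=1, v≡36 (mod 47); (15|47)=-1, (36|47)=+1; sign (−1)^0·-1^1·+1^0 = -1.
(a,b)_53: α=0, u≡18; β=1, v≡36 (mod 53); (18|53)=-1, (36|53)=+1; sign (−1)^0·-1^1·+1^0 = -1.
(a,b)_3: α=0, u≡2; β=3, v≡1 (mod 3); (2|3)=-1, (1|3)=+1; sign (−1)^0·-1^3·+1^0 = -1.
(a,b)_5: α=0, u≡4; β=-2, v≡2 (mod 5); (4|5)=+1, (2|5)=-1; sign (−1)^0·+1^-2·-1^0 = +1.
(a,b)_∞: sgn(-34)=−, sgn(254082)=+, so +1.
(a,b)_17: α=1, u≡8; β=1, v≡11 (mod 17); (8|17)=+1, (11|17)=-1; sign (−1)^0·+1^1·-1^1 = -1.
(a,b)_7: α=0, u≡2; β=2, v≡6 (mod 7); (2|7)=+1, (6|7)=-1; sign (−1)^0·+1^2·-1^0 = +1.
(-34, 254082 / ℚ) ramifies at {3, 17, 47, 53}: a division algebra.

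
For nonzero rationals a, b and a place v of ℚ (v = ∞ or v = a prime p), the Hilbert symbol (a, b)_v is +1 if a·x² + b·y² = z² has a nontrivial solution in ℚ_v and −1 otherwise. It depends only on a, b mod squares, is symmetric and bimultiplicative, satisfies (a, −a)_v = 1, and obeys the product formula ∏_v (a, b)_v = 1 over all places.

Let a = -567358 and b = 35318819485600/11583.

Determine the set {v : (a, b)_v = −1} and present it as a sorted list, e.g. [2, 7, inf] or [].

[2, 11, 37, 41]

Mod squares: a ≡ -567358, b ≡ 5258841302. Check v ∈ {∞, 2, 3, 5, 7, 11, 13, 17, 23, 31, 37, 41}.
v=11: a=11^1·(≡1), b=11^-1·(≡3) mod 11; (1|11)=+1, (3|11)=+1; (−1)^{1·-1·5}·(+1)^-1·(+1)^1 = -1.
v=7: a=7^0·(≡6), b=7^4·(≡1) mod 7; (6|7)=-1, (1|7)=+1; (−1)^{0·4·3}·(-1)^4·(+1)^0 = +1.
v=37: a=37^1·(≡21), b=37^1·(≡22) mod 37; (21|37)=+1, (22|37)=-1; (−1)^{1·1·18}·(+1)^1·(-1)^1 = -1.
v=5: a=5^0·(≡2), b=5^2·(≡3) mod 5; (2|5)=-1, (3|5)=-1; (−1)^{0·2·2}·(-1)^2·(-1)^0 = +1.
v=17: a=17^1·(≡14), b=17^1·(≡3) mod 17; (14|17)=-1, (3|17)=-1; (−1)^{1·1·8}·(-1)^1·(-1)^1 = +1.
v=13: a=13^0·(≡1), b=13^-1·(≡2) mod 13; (1|13)=+1, (2|13)=-1; (−1)^{0·-1·6}·(+1)^-1·(-1)^0 = +1.
v=41: a=41^1·(≡20), b=41^1·(≡27) mod 41; (20|41)=+1, (27|41)=-1; (−1)^{1·1·20}·(+1)^1·(-1)^1 = -1.
v=2: v_2(a)=1, v_2(b)=5; units ≡ 1, 3 (mod 8); ε·ε+αω+βω = 0·1+1·1+5·0 ≡ 1  ⇒  (a,b)_2 = -1.
v=3: a=3^0·(≡2), b=3^-4·(≡2) mod 3; (2|3)=-1, (2|3)=-1; (−1)^{0·-4·1}·(-1)^-4·(-1)^0 = +1.
v=∞: -567358 < 0 and 5258841302 > 0  ⇒  (a,b)_∞ = +1.
v=23: a=23^0·(≡6), b=23^1·(≡10) mod 23; (6|23)=+1, (10|23)=-1; (−1)^{0·1·11}·(+1)^1·(-1)^0 = +1.
v=31: a=31^0·(≡4), b=31^1·(≡17) mod 31; (4|31)=+1, (17|31)=-1; (−1)^{0·1·15}·(+1)^1·(-1)^0 = +1.
(-567358, 5258841302 / ℚ) ramifies at {2, 11, 37, 41}: a division algebra.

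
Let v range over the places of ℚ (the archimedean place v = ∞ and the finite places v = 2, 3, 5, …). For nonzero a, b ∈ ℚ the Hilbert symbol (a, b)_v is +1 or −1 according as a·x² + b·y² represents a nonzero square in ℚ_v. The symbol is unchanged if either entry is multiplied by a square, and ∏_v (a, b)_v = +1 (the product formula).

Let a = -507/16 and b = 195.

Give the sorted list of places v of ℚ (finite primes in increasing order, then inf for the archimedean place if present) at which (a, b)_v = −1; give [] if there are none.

[3, 5]

Mod squares: a ≡ -3, b ≡ 195. Check v ∈ {∞, 2, 3, 5, 13}.
v=3: a=3^1·(≡2), b=3^1·(≡2) mod 3; (2|3)=-1, (2|3)=-1; (−1)^{1·1·1}·(-1)^1·(-1)^1 = -1.
v=13: a=13^2·(≡12), b=13^1·(≡2) mod 13; (12|13)=+1, (2|13)=-1; (−1)^{2·1·6}·(+1)^1·(-1)^2 = +1.
v=2: v_2(a)=-4, v_2(b)=0; units ≡ 5, 3 (mod 8); ε·ε+αω+βω = 0·1+-4·1+0·1 ≡ 0  ⇒  (a,b)_2 = +1.
v=5: a=5^0·(≡3), b=5^1·(≡4) mod 5; (3|5)=-1, (4|5)=+1; (−1)^{0·1·2}·(-1)^1·(+1)^0 = -1.
v=∞: -3 < 0 and 195 > 0  ⇒  (a,b)_∞ = +1.
Ram(-3, 195) = {3, 5}; no ℚ_3-point on the conic.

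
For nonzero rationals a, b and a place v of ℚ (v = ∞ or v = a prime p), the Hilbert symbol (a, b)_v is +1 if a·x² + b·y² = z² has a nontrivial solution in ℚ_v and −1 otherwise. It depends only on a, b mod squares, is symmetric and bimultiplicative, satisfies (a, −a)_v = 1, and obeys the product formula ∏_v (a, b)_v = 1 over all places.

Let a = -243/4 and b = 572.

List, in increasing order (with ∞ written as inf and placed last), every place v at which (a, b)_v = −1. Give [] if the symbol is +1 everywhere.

[3, 11]

Mod squares: a ≡ -3, b ≡ 143. Check v ∈ {∞, 2, 3, 11, 13}.
v=3: a=3^5·(≡2), b=3^0·(≡2) mod 3; (2|3)=-1, (2|3)=-1; (−1)^{5·0·1}·(-1)^0·(-1)^5 = -1.
v=∞: -3 < 0 and 143 > 0  ⇒  (a,b)_∞ = +1.
v=2: v_2(a)=-2, v_2(b)=2; units ≡ 5, 7 (mod 8); ε·ε+αω+βω = 0·1+-2·0+2·1 ≡ 0  ⇒  (a,b)_2 = +1.
v=13: a=13^0·(≡1), b=13^1·(≡5) mod 13; (1|13)=+1, (5|13)=-1; (−1)^{0·1·6}·(+1)^1·(-1)^0 = +1.
v=11: a=11^0·(≡8), b=11^1·(≡8) mod 11; (8|11)=-1, (8|11)=-1; (−1)^{0·1·5}·(-1)^1·(-1)^0 = -1.
Ram(-3, 143) = {3, 11}; no ℚ_3-point on the conic.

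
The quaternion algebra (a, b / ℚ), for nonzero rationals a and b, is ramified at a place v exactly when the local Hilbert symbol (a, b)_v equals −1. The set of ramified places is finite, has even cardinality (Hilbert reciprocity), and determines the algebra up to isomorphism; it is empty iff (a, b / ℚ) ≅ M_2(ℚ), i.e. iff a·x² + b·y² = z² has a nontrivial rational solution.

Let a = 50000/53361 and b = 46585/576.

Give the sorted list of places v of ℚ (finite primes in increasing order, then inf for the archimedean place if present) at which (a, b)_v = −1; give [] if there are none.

[5, 7]

Mod squares: a ≡ 5, b ≡ 385. Check v ∈ {∞, 2, 3, 5, 7, 11}.
v=2: v_2(a)=4, v_2(b)=-6; units ≡ 5, 1 (mod 8); ε·ε+αω+βω = 0·0+4·0+-6·1 ≡ 0  ⇒  (a,b)_2 = +1.
v=11: a=11^-2·(≡5), b=11^3·(≡6) mod 11; (5|11)=+1, (6|11)=-1; (−1)^{-2·3·5}·(+1)^3·(-1)^-2 = +1.
v=∞: 5 > 0 and 385 > 0  ⇒  (a,b)_∞ = +1.
v=5: a=5^5·(≡1), b=5^1·(≡2) mod 5; (1|5)=+1, (2|5)=-1; (−1)^{5·1·2}·(+1)^1·(-1)^5 = -1.
v=7: a=7^-2·(≡5), b=7^1·(≡6) mod 7; (5|7)=-1, (6|7)=-1; (−1)^{-2·1·3}·(-1)^1·(-1)^-2 = -1.
v=3: a=3^-2·(≡2), b=3^-2·(≡1) mod 3; (2|3)=-1, (1|3)=+1; (−1)^{-2·-2·1}·(-1)^-2·(+1)^-2 = +1.
Ram(5, 385) = {5, 7}; no ℚ_5-point on the conic.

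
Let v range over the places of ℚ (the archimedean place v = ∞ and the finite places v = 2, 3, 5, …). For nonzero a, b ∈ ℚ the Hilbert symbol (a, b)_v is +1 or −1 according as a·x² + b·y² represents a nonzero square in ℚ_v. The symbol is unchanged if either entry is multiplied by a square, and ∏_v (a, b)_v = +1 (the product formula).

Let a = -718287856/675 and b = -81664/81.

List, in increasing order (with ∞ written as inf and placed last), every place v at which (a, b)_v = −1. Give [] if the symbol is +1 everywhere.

(a, b) ≡ (-796917, -319) mod (ℚ^×)²; places V = {2, 3, 5, 11, 13, 19, 29, 31, 41, ∞}.
(a,b)_29: α=0, u≡19; β=1, v≡15 (mod 29); (19|29)=-1, (15|29)=-1; sign (−1)^0·-1^1·-1^0 = -1.
(a,b)_11: α=1, u≡2; β=1, v≡3 (mod 11); (2|11)=-1, (3|11)=+1; sign (−1)^1·-1^1·+1^1 = +1.
(a,b)_∞: sgn(-796917)=−, sgn(-319)=−, so -1.
(a,b)_31: α=1, u≡13; β=0, v≡6 (mod 31); (13|31)=-1, (6|31)=-1; sign (−1)^0·-1^0·-1^1 = -1.
(a,b)_3: α=-3, u≡2; β=-4, v≡2 (mod 3); (2|3)=-1, (2|3)=-1; sign (−1)^0·-1^-4·-1^-3 = -1.
(a,b)_5: α=-2, u≡2; β=0, v≡1 (mod 5); (2|5)=-1, (1|5)=+1; sign (−1)^0·-1^0·+1^-2 = +1.
(a,b)_13: α=2, u≡4; β=0, v≡5 (mod 13); (4|13)=+1, (5|13)=-1; sign (−1)^0·+1^0·-1^2 = +1.
(a,b)_19: α=1, u≡17; β=0, v≡11 (mod 19); (17|19)=+1, (11|19)=+1; sign (−1)^0·+1^0·+1^1 = +1.
(a,b)_2: α=4, β=8; u≡3, v≡1 (mod 8); ε(u)ε(v)=1·0, αω(v)=4·0, βω(u)=8·1; sum ≡ 0  ⇒  +1.
(a,b)_41: α=1, u≡26; β=0, v≡33 (mod 41); (26|41)=-1, (33|41)=+1; sign (−1)^0·-1^0·+1^1 = +1.
|Ram(-796917, -319)| = 4, even; anisotropic at {3, 29, 31, ∞}.

[3, 29, 31, inf]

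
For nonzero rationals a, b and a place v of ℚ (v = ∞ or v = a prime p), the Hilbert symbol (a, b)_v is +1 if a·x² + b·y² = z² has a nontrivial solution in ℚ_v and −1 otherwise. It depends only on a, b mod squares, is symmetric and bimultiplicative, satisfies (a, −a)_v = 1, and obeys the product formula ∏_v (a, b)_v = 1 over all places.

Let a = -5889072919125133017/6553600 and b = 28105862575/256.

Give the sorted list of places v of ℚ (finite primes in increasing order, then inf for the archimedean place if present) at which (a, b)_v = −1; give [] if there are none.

(a, b) ≡ (-12673, 7) mod (ℚ^×)²; places V = {2, 3, 5, 7, 19, 23, 29, ∞}.
(a,b)_2: α=-18, β=-8; u≡7, v≡7 (mod 8); ε(u)ε(v)=1·1, αω(v)=-18·0, βω(u)=-8·0; sum ≡ 1  ⇒  -1.
(a,b)_3: α=10, u≡2; β=0, v≡1 (mod 3); (2|3)=-1, (1|3)=+1; sign (−1)^0·-1^0·+1^10 = +1.
(a,b)_5: α=-2, u≡2; β=2, v≡3 (mod 5); (2|5)=-1, (3|5)=-1; sign (−1)^0·-1^2·-1^-2 = +1.
(a,b)_19: α=3, u≡6; β=2, v≡6 (mod 19); (6|19)=+1, (6|19)=+1; sign (−1)^0·+1^2·+1^3 = +1.
(a,b)_23: α=3, u≡8; β=2, v≡20 (mod 23); (8|23)=+1, (20|23)=-1; sign (−1)^0·+1^2·-1^3 = -1.
(a,b)_29: α=3, u≡2; β=2, v≡5 (mod 29); (2|29)=-1, (5|29)=+1; sign (−1)^0·-1^2·+1^3 = +1.
(a,b)_∞: sgn(-12673)=−, sgn(7)=+, so +1.
(a,b)_7: α=2, u≡1; β=1, v≡2 (mod 7); (1|7)=+1, (2|7)=+1; sign (−1)^0·+1^1·+1^2 = +1.
Ram(-12673, 7) = {2, 23}; no ℚ_2-point on the conic.

[2, 23]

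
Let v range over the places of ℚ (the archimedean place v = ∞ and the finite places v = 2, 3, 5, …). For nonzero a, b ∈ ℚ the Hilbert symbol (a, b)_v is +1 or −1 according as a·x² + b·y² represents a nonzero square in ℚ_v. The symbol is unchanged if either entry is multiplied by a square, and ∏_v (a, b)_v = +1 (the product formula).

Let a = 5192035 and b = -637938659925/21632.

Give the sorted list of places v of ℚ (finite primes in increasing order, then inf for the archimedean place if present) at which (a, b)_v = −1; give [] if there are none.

(a, b) ≡ (5192035, -158746) mod (ℚ^×)²; places V = {2, 3, 5, 7, 13, 17, 19, 23, 29, 31, 41, 43, ∞}.
(a,b)_∞: sgn(5192035)=+, sgn(-158746)=−, so +1.
(a,b)_5: α=1, u≡2; β=2, v≡4 (mod 5); (2|5)=-1, (4|5)=+1; sign (−1)^0·-1^2·+1^1 = +1.
(a,b)_3: α=0, u≡1; β=8, v≡2 (mod 3); (1|3)=+1, (2|3)=-1; sign (−1)^0·+1^8·-1^0 = +1.
(a,b)_17: α=0, u≡14; β=1, v≡12 (mod 17); (14|17)=-1, (12|17)=-1; sign (−1)^0·-1^1·-1^0 = -1.
(a,b)_2: α=0, β=-7; u≡3, v≡3 (mod 8); ε(u)ε(v)=1·1, αω(v)=0·1, βω(u)=-7·1; sum ≡ 0  ⇒  +1.
(a,b)_7: α=0, u≡2; β=3, v≡4 (mod 7); (2|7)=+1, (4|7)=+1; sign (−1)^0·+1^3·+1^0 = +1.
(a,b)_41: α=1, u≡27; β=0, v≡24 (mod 41); (27|41)=-1, (24|41)=-1; sign (−1)^0·-1^0·-1^1 = -1.
(a,b)_13: α=0, u≡4; β=-2, v≡4 (mod 13); (4|13)=+1, (4|13)=+1; sign (−1)^0·+1^-2·+1^0 = +1.
(a,b)_31: α=1, u≡23; β=0, v≡1 (mod 31); (23|31)=-1, (1|31)=+1; sign (−1)^0·-1^0·+1^1 = +1.
(a,b)_29: α=0, u≡20; β=1, v≡23 (mod 29); (20|29)=+1, (23|29)=+1; sign (−1)^0·+1^1·+1^0 = +1.
(a,b)_19: α=1, u≡7; β=0, v≡3 (mod 19); (7|19)=+1, (3|19)=-1; sign (−1)^0·+1^0·-1^1 = -1.
(a,b)_23: α=0, u≡15; β=1, v≡20 (mod 23); (15|23)=-1, (20|23)=-1; sign (−1)^0·-1^1·-1^0 = -1.
(a,b)_43: α=1, u≡1; β=0, v≡15 (mod 43); (1|43)=+1, (15|43)=+1; sign (−1)^0·+1^0·+1^1 = +1.
(5192035, -158746 / ℚ) ramifies at {17, 19, 23, 41}: a division algebra.

[17, 19, 23, 41]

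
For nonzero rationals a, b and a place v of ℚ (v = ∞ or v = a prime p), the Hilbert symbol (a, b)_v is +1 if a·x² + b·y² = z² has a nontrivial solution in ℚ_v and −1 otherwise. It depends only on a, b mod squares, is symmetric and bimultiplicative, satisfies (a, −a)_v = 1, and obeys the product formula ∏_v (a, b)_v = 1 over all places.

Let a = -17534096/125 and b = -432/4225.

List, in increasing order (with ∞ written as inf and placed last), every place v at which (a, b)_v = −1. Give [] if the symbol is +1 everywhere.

[3, 5, 23, 29, 53, inf]

Mod squares: a ≡ -5479405, b ≡ -3. Check v ∈ {∞, 2, 3, 5, 13, 23, 29, 31, 53}.
v=2: v_2(a)=4, v_2(b)=4; units ≡ 3, 5 (mod 8); ε·ε+αω+βω = 1·0+4·1+4·1 ≡ 0  ⇒  (a,b)_2 = +1.
v=31: a=31^1·(≡10), b=31^0·(≡14) mod 31; (10|31)=+1, (14|31)=+1; (−1)^{1·0·15}·(+1)^0·(+1)^1 = +1.
v=13: a=13^0·(≡12), b=13^-2·(≡3) mod 13; (12|13)=+1, (3|13)=+1; (−1)^{0·-2·6}·(+1)^-2·(+1)^0 = +1.
v=23: a=23^1·(≡19), b=23^0·(≡19) mod 23; (19|23)=-1, (19|23)=-1; (−1)^{1·0·11}·(-1)^0·(-1)^1 = -1.
v=29: a=29^1·(≡19), b=29^0·(≡19) mod 29; (19|29)=-1, (19|29)=-1; (−1)^{1·0·14}·(-1)^0·(-1)^1 = -1.
v=3: a=3^0·(≡2), b=3^3·(≡2) mod 3; (2|3)=-1, (2|3)=-1; (−1)^{0·3·1}·(-1)^3·(-1)^0 = -1.
v=53: a=53^1·(≡22), b=53^0·(≡50) mod 53; (22|53)=-1, (50|53)=-1; (−1)^{1·0·26}·(-1)^0·(-1)^1 = -1.
v=5: a=5^-3·(≡4), b=5^-2·(≡2) mod 5; (4|5)=+1, (2|5)=-1; (−1)^{-3·-2·2}·(+1)^-2·(-1)^-3 = -1.
v=∞: -5479405 < 0 and -3 < 0  ⇒  (a,b)_∞ = -1.
|Ram(-5479405, -3)| = 6, even; anisotropic at {3, 5, 23, 29, 53, ∞}.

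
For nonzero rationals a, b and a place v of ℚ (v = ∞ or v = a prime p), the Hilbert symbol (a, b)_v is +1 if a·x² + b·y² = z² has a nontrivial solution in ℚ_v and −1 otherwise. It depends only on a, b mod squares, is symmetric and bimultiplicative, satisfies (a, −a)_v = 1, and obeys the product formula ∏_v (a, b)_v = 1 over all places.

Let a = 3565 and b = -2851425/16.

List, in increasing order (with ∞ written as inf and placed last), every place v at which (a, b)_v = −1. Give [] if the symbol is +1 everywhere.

(a, b) ≡ (3565, -12673) mod (ℚ^×)²; places V = {2, 3, 5, 19, 23, 29, 31, ∞}.
(a,b)_23: α=1, u≡17; β=1, v≡4 (mod 23); (17|23)=-1, (4|23)=+1; sign (−1)^1·-1^1·+1^1 = +1.
(a,b)_∞: sgn(3565)=+, sgn(-12673)=−, so +1.
(a,b)_5: α=1, u≡3; β=2, v≡3 (mod 5); (3|5)=-1, (3|5)=-1; sign (−1)^0·-1^2·-1^1 = -1.
(a,b)_3: α=0, u≡1; β=2, v≡2 (mod 3); (1|3)=+1, (2|3)=-1; sign (−1)^0·+1^2·-1^0 = +1.
(a,b)_19: α=0, u≡12; β=1, v≡17 (mod 19); (12|19)=-1, (17|19)=+1; sign (−1)^0·-1^1·+1^0 = -1.
(a,b)_31: α=1, u≡22; β=0, v≡3 (mod 31); (22|31)=-1, (3|31)=-1; sign (−1)^0·-1^0·-1^1 = -1.
(a,b)_29: α=0, u≡27; β=1, v≡19 (mod 29); (27|29)=-1, (19|29)=-1; sign (−1)^0·-1^1·-1^0 = -1.
(a,b)_2: α=0, β=-4; u≡5, v≡7 (mod 8); ε(u)ε(v)=0·1, αω(v)=0·0, βω(u)=-4·1; sum ≡ 0  ⇒  +1.
(3565, -12673 / ℚ) ramifies at {5, 19, 29, 31}: a division algebra.

[5, 19, 29, 31]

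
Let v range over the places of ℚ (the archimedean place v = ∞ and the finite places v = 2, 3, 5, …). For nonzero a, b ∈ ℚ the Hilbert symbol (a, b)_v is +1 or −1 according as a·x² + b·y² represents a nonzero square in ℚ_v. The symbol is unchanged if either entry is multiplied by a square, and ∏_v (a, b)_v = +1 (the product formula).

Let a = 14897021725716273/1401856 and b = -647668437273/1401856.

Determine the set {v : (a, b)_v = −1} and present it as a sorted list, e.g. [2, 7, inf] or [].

Mod squares: a ≡ 17, b ≡ -1353. Check v ∈ {∞, 2, 3, 11, 13, 17, 37, 41}.
v=37: a=37^-2·(≡20), b=37^-2·(≡30) mod 37; (20|37)=-1, (30|37)=+1; (−1)^{-2·-2·18}·(-1)^-2·(+1)^-2 = +1.
v=2: v_2(a)=-10, v_2(b)=-10; units ≡ 1, 7 (mod 8); ε·ε+αω+βω = 0·1+-10·0+-10·0 ≡ 0  ⇒  (a,b)_2 = +1.
v=41: a=41^2·(≡34), b=41^1·(≡31) mod 41; (34|41)=-1, (31|41)=+1; (−1)^{2·1·20}·(-1)^1·(+1)^2 = -1.
v=13: a=13^2·(≡1), b=13^2·(≡3) mod 13; (1|13)=+1, (3|13)=+1; (−1)^{2·2·6}·(+1)^2·(+1)^2 = +1.
v=∞: 17 > 0 and -1353 < 0  ⇒  (a,b)_∞ = +1.
v=11: a=11^4·(≡6), b=11^3·(≡5) mod 11; (6|11)=-1, (5|11)=+1; (−1)^{4·3·5}·(-1)^3·(+1)^4 = -1.
v=3: a=3^6·(≡2), b=3^5·(≡2) mod 3; (2|3)=-1, (2|3)=-1; (−1)^{6·5·1}·(-1)^5·(-1)^6 = -1.
v=17: a=17^3·(≡9), b=17^2·(≡11) mod 17; (9|17)=+1, (11|17)=-1; (−1)^{3·2·8}·(+1)^2·(-1)^3 = -1.
|Ram(17, -1353)| = 4, even; anisotropic at {3, 11, 17, 41}.

[3, 11, 17, 41]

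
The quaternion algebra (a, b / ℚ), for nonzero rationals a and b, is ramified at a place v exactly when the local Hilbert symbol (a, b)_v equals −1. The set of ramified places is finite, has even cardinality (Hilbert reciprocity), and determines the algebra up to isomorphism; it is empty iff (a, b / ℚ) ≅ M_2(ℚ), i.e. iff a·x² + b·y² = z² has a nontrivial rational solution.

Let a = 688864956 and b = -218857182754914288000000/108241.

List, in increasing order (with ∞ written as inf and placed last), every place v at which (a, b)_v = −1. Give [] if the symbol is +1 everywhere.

[3, 17]

(a, b) ≡ (1019031, -2703) mod (ℚ^×)²; places V = {2, 3, 5, 7, 13, 17, 29, 47, 53, ∞}.
(a,b)_17: α=1, u≡13; β=3, v≡10 (mod 17); (13|17)=+1, (10|17)=-1; sign (−1)^0·+1^3·-1^1 = -1.
(a,b)_47: α=0, u≡9; β=-2, v≡22 (mod 47); (9|47)=+1, (22|47)=-1; sign (−1)^0·+1^-2·-1^0 = +1.
(a,b)_29: α=1, u≡6; β=2, v≡24 (mod 29); (6|29)=+1, (24|29)=+1; sign (−1)^0·+1^2·+1^1 = +1.
(a,b)_13: α=3, u≡1; β=4, v≡1 (mod 13); (1|13)=+1, (1|13)=+1; sign (−1)^0·+1^4·+1^3 = +1.
(a,b)_5: α=0, u≡1; β=6, v≡3 (mod 5); (1|5)=+1, (3|5)=-1; sign (−1)^0·+1^6·-1^0 = +1.
(a,b)_2: α=2, β=10; u≡7, v≡1 (mod 8); ε(u)ε(v)=1·0, αω(v)=2·0, βω(u)=10·0; sum ≡ 0  ⇒  +1.
(a,b)_53: α=1, u≡50; β=1, v≡12 (mod 53); (50|53)=-1, (12|53)=-1; sign (−1)^0·-1^1·-1^1 = +1.
(a,b)_∞: sgn(1019031)=+, sgn(-2703)=−, so +1.
(a,b)_7: α=0, u≡3; β=-2, v≡6 (mod 7); (3|7)=-1, (6|7)=-1; sign (−1)^0·-1^-2·-1^0 = +1.
(a,b)_3: α=1, u≡2; β=7, v≡2 (mod 3); (2|3)=-1, (2|3)=-1; sign (−1)^1·-1^7·-1^1 = -1.
|Ram(1019031, -2703)| = 2, even; anisotropic at {3, 17}.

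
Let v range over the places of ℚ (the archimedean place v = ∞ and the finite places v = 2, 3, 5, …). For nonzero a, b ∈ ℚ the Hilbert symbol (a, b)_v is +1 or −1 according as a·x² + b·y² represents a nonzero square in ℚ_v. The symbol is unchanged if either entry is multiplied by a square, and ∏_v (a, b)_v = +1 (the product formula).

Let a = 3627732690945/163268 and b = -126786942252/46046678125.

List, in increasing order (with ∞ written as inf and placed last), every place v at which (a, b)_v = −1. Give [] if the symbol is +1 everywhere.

[5, 17]

Mod squares: a ≡ 4255185, b ≡ -255. Check v ∈ {∞, 2, 3, 5, 7, 11, 17, 19, 37, 41, 47}.
v=19: a=19^0·(≡8), b=19^-2·(≡1) mod 19; (8|19)=-1, (1|19)=+1; (−1)^{0·-2·9}·(-1)^-2·(+1)^0 = +1.
v=37: a=37^1·(≡33), b=37^0·(≡11) mod 37; (33|37)=+1, (11|37)=+1; (−1)^{1·0·18}·(+1)^0·(+1)^1 = +1.
v=17: a=17^-1·(≡3), b=17^-1·(≡8) mod 17; (3|17)=-1, (8|17)=+1; (−1)^{-1·-1·8}·(-1)^-1·(+1)^-1 = -1.
v=11: a=11^1·(≡3), b=11^0·(≡1) mod 11; (3|11)=+1, (1|11)=+1; (−1)^{1·0·5}·(+1)^0·(+1)^1 = +1.
v=41: a=41^1·(≡17), b=41^0·(≡5) mod 41; (17|41)=-1, (5|41)=+1; (−1)^{1·0·20}·(-1)^0·(+1)^1 = +1.
v=3: a=3^9·(≡1), b=3^15·(≡2) mod 3; (1|3)=+1, (2|3)=-1; (−1)^{9·15·1}·(+1)^15·(-1)^9 = +1.
v=47: a=47^2·(≡10), b=47^2·(≡24) mod 47; (10|47)=-1, (24|47)=+1; (−1)^{2·2·23}·(-1)^2·(+1)^2 = +1.
v=2: v_2(a)=-2, v_2(b)=2; units ≡ 1, 1 (mod 8); ε·ε+αω+βω = 0·0+-2·0+2·0 ≡ 0  ⇒  (a,b)_2 = +1.
v=7: a=7^-4·(≡4), b=7^-4·(≡2) mod 7; (4|7)=+1, (2|7)=+1; (−1)^{-4·-4·3}·(+1)^-4·(+1)^-4 = +1.
v=5: a=5^1·(≡3), b=5^-5·(≡4) mod 5; (3|5)=-1, (4|5)=+1; (−1)^{1·-5·2}·(-1)^-5·(+1)^1 = -1.
v=∞: 4255185 > 0 and -255 < 0  ⇒  (a,b)_∞ = +1.
Ram(4255185, -255) = {5, 17}; no ℚ_5-point on the conic.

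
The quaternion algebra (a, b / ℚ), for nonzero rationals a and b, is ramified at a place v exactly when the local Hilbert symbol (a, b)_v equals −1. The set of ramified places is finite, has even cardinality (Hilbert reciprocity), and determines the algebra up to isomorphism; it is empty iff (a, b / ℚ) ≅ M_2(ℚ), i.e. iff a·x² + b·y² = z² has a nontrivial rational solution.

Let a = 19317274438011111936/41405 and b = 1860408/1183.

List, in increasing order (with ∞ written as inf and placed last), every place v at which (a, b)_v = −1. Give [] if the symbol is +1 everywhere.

[3, 29]

(a, b) ≡ (9570, 4466) mod (ℚ^×)²; places V = {2, 3, 5, 7, 11, 13, 29, ∞}.
(a,b)_29: α=3, u≡14; β=1, v≡9 (mod 29); (14|29)=-1, (9|29)=+1; sign (−1)^0·-1^1·+1^3 = -1.
(a,b)_11: α=3, u≡4; β=1, v≡6 (mod 11); (4|11)=+1, (6|11)=-1; sign (−1)^1·+1^1·-1^3 = +1.
(a,b)_∞: sgn(9570)=+, sgn(4466)=+, so +1.
(a,b)_13: α=-2, u≡8; β=-2, v≡8 (mod 13); (8|13)=-1, (8|13)=-1; sign (−1)^0·-1^-2·-1^-2 = +1.
(a,b)_2: α=9, β=3; u≡1, v≡1 (mod 8); ε(u)ε(v)=0·0, αω(v)=9·0, βω(u)=3·0; sum ≡ 0  ⇒  +1.
(a,b)_3: α=19, u≡1; β=6, v≡2 (mod 3); (1|3)=+1, (2|3)=-1; sign (−1)^0·+1^6·-1^19 = -1.
(a,b)_5: α=-1, u≡1; β=0, v≡1 (mod 5); (1|5)=+1, (1|5)=+1; sign (−1)^0·+1^0·+1^-1 = +1.
(a,b)_7: α=-2, u≡2; β=-1, v≡4 (mod 7); (2|7)=+1, (4|7)=+1; sign (−1)^0·+1^-1·+1^-2 = +1.
|Ram(9570, 4466)| = 2, even; anisotropic at {3, 29}.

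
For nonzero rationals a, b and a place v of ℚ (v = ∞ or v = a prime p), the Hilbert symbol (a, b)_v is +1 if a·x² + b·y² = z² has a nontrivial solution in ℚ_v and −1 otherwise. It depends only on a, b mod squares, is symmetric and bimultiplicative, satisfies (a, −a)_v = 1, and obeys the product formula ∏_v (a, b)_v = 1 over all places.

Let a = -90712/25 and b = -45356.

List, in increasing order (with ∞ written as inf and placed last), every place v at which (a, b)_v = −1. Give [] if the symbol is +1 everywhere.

Mod squares: a ≡ -22678, b ≡ -11339. Check v ∈ {∞, 2, 5, 17, 23, 29}.
v=17: a=17^1·(≡13), b=17^1·(≡1) mod 17; (13|17)=+1, (1|17)=+1; (−1)^{1·1·8}·(+1)^1·(+1)^1 = +1.
v=2: v_2(a)=3, v_2(b)=2; units ≡ 5, 5 (mod 8); ε·ε+αω+βω = 0·0+3·1+2·1 ≡ 1  ⇒  (a,b)_2 = -1.
v=29: a=29^1·(≡28), b=29^1·(≡2) mod 29; (28|29)=+1, (2|29)=-1; (−1)^{1·1·14}·(+1)^1·(-1)^1 = -1.
v=∞: -22678 < 0 and -11339 < 0  ⇒  (a,b)_∞ = -1.
v=5: a=5^-2·(≡3), b=5^0·(≡4) mod 5; (3|5)=-1, (4|5)=+1; (−1)^{-2·0·2}·(-1)^0·(+1)^-2 = +1.
v=23: a=23^1·(≡6), b=23^1·(≡6) mod 23; (6|23)=+1, (6|23)=+1; (−1)^{1·1·11}·(+1)^1·(+1)^1 = -1.
Ram(-22678, -11339) = {2, 23, 29, ∞}; no ℚ_2-point on the conic.

[2, 23, 29, inf]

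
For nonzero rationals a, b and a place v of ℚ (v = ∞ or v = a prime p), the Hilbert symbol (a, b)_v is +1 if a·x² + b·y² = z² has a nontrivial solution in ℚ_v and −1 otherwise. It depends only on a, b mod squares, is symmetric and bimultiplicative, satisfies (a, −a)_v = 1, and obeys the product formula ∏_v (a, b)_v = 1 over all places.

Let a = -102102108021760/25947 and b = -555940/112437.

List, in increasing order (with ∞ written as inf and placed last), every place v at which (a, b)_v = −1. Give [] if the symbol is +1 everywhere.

(a, b) ≡ (-1155, -5005) mod (ℚ^×)²; places V = {2, 3, 5, 7, 11, 13, 19, 31, ∞}.
(a,b)_7: α=3, u≡5; β=1, v≡3 (mod 7); (5|7)=-1, (3|7)=-1; sign (−1)^1·-1^1·-1^3 = -1.
(a,b)_∞: sgn(-1155)=−, sgn(-5005)=−, so -1.
(a,b)_31: α=-2, u≡21; β=-2, v≡29 (mod 31); (21|31)=-1, (29|31)=-1; sign (−1)^0·-1^-2·-1^-2 = +1.
(a,b)_19: α=2, u≡9; β=2, v≡4 (mod 19); (9|19)=+1, (4|19)=+1; sign (−1)^0·+1^2·+1^2 = +1.
(a,b)_3: α=-3, u≡2; β=-2, v≡2 (mod 3); (2|3)=-1, (2|3)=-1; sign (−1)^0·-1^-2·-1^-3 = -1.
(a,b)_13: α=0, u≡2; β=-1, v≡11 (mod 13); (2|13)=-1, (11|13)=-1; sign (−1)^0·-1^-1·-1^0 = -1.
(a,b)_2: α=10, β=2; u≡5, v≡3 (mod 8); ε(u)ε(v)=0·1, αω(v)=10·1, βω(u)=2·1; sum ≡ 0  ⇒  +1.
(a,b)_11: α=5, u≡1; β=1, v≡10 (mod 11); (1|11)=+1, (10|11)=-1; sign (−1)^1·+1^1·-1^5 = +1.
(a,b)_5: α=1, u≡4; β=1, v≡1 (mod 5); (4|5)=+1, (1|5)=+1; sign (−1)^0·+1^1·+1^1 = +1.
|Ram(-1155, -5005)| = 4, even; anisotropic at {3, 7, 13, ∞}.

[3, 7, 13, inf]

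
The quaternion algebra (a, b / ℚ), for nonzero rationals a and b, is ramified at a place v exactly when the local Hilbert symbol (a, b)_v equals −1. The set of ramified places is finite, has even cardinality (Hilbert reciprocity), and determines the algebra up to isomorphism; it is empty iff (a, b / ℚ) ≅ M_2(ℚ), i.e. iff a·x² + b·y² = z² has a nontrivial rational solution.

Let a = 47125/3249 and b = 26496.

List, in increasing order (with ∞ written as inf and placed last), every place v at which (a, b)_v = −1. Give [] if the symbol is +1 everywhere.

Mod squares: a ≡ 1885, b ≡ 46. Check v ∈ {∞, 2, 3, 5, 13, 19, 23, 29}.
v=5: a=5^3·(≡3), b=5^0·(≡1) mod 5; (3|5)=-1, (1|5)=+1; (−1)^{3·0·2}·(-1)^0·(+1)^3 = +1.
v=3: a=3^-2·(≡1), b=3^2·(≡1) mod 3; (1|3)=+1, (1|3)=+1; (−1)^{-2·2·1}·(+1)^2·(+1)^-2 = +1.
v=29: a=29^1·(≡1), b=29^0·(≡19) mod 29; (1|29)=+1, (19|29)=-1; (−1)^{1·0·14}·(+1)^0·(-1)^1 = -1.
v=19: a=19^-2·(≡9), b=19^0·(≡10) mod 19; (9|19)=+1, (10|19)=-1; (−1)^{-2·0·9}·(+1)^0·(-1)^-2 = +1.
v=∞: 1885 > 0 and 46 > 0  ⇒  (a,b)_∞ = +1.
v=2: v_2(a)=0, v_2(b)=7; units ≡ 5, 7 (mod 8); ε·ε+αω+βω = 0·1+0·0+7·1 ≡ 1  ⇒  (a,b)_2 = -1.
v=23: a=23^0·(≡15), b=23^1·(≡2) mod 23; (15|23)=-1, (2|23)=+1; (−1)^{0·1·11}·(-1)^1·(+1)^0 = -1.
v=13: a=13^1·(≡2), b=13^0·(≡2) mod 13; (2|13)=-1, (2|13)=-1; (−1)^{1·0·6}·(-1)^0·(-1)^1 = -1.
(1885, 46 / ℚ) ramifies at {2, 13, 23, 29}: a division algebra.

[2, 13, 23, 29]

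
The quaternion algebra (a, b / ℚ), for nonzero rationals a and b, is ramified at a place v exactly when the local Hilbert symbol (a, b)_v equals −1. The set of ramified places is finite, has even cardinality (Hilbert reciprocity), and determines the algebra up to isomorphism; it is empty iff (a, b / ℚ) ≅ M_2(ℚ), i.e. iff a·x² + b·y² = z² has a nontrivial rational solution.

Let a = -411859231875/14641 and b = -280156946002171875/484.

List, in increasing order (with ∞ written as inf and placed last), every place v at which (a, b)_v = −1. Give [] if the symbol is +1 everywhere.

[13, inf]

(a, b) ≡ (-91, -299) mod (ℚ^×)²; places V = {2, 3, 5, 7, 11, 13, 23, ∞}.
(a,b)_3: α=4, u≡2; β=4, v≡1 (mod 3); (2|3)=-1, (1|3)=+1; sign (−1)^0·-1^4·+1^4 = +1.
(a,b)_5: α=4, u≡4; β=6, v≡4 (mod 5); (4|5)=+1, (4|5)=+1; sign (−1)^0·+1^6·+1^4 = +1.
(a,b)_∞: sgn(-91)=−, sgn(-299)=−, so -1.
(a,b)_11: α=-4, u≡8; β=-2, v≡3 (mod 11); (8|11)=-1, (3|11)=+1; sign (−1)^0·-1^-2·+1^-4 = +1.
(a,b)_13: α=3, u≡2; β=5, v≡3 (mod 13); (2|13)=-1, (3|13)=+1; sign (−1)^0·-1^5·+1^3 = -1.
(a,b)_7: α=1, u≡1; β=2, v≡4 (mod 7); (1|7)=+1, (4|7)=+1; sign (−1)^0·+1^2·+1^1 = +1.
(a,b)_23: α=2, u≡3; β=3, v≡21 (mod 23); (3|23)=+1, (21|23)=-1; sign (−1)^0·+1^3·-1^2 = +1.
(a,b)_2: α=0, β=-2; u≡5, v≡5 (mod 8); ε(u)ε(v)=0·0, αω(v)=0·1, βω(u)=-2·1; sum ≡ 0  ⇒  +1.
(-91, -299 / ℚ) ramifies at {13, ∞}: a division algebra.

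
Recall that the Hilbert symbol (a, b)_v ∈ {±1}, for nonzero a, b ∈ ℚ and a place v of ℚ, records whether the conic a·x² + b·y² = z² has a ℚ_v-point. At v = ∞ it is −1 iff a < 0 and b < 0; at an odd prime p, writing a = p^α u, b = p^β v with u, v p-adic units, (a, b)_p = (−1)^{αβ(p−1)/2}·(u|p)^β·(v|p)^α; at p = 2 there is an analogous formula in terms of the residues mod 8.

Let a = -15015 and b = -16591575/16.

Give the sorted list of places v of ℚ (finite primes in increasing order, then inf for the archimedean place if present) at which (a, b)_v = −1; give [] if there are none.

[3, 5, 11, inf]

(a, b) ≡ (-15015, -3927) mod (ℚ^×)²; places V = {2, 3, 5, 7, 11, 13, 17, ∞}.
(a,b)_∞: sgn(-15015)=−, sgn(-3927)=−, so -1.
(a,b)_7: α=1, u≡4; β=1, v≡5 (mod 7); (4|7)=+1, (5|7)=-1; sign (−1)^1·+1^1·-1^1 = +1.
(a,b)_3: α=1, u≡2; β=1, v≡2 (mod 3); (2|3)=-1, (2|3)=-1; sign (−1)^1·-1^1·-1^1 = -1.
(a,b)_13: α=1, u≡2; β=2, v≡9 (mod 13); (2|13)=-1, (9|13)=+1; sign (−1)^0·-1^2·+1^1 = +1.
(a,b)_5: α=1, u≡2; β=2, v≡2 (mod 5); (2|5)=-1, (2|5)=-1; sign (−1)^0·-1^2·-1^1 = -1.
(a,b)_2: α=0, β=-4; u≡1, v≡1 (mod 8); ε(u)ε(v)=0·0, αω(v)=0·0, βω(u)=-4·0; sum ≡ 0  ⇒  +1.
(a,b)_11: α=1, u≡10; β=1, v≡10 (mod 11); (10|11)=-1, (10|11)=-1; sign (−1)^1·-1^1·-1^1 = -1.
(a,b)_17: α=0, u≡13; β=1, v≡5 (mod 17); (13|17)=+1, (5|17)=-1; sign (−1)^0·+1^1·-1^0 = +1.
|Ram(-15015, -3927)| = 4, even; anisotropic at {3, 5, 11, ∞}.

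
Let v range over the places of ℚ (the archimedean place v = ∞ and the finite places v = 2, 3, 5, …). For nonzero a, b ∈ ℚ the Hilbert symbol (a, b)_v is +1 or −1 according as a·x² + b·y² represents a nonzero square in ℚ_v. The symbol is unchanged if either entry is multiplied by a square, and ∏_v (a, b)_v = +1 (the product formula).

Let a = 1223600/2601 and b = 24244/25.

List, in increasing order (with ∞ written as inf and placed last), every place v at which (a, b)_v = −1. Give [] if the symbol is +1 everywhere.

[7, 29]

Mod squares: a ≡ 3059, b ≡ 6061. Check v ∈ {∞, 2, 3, 5, 7, 11, 17, 19, 23, 29}.
v=19: a=19^1·(≡5), b=19^1·(≡10) mod 19; (5|19)=+1, (10|19)=-1; (−1)^{1·1·9}·(+1)^1·(-1)^1 = +1.
v=17: a=17^-2·(≡16), b=17^0·(≡13) mod 17; (16|17)=+1, (13|17)=+1; (−1)^{-2·0·8}·(+1)^0·(+1)^-2 = +1.
v=5: a=5^2·(≡4), b=5^-2·(≡4) mod 5; (4|5)=+1, (4|5)=+1; (−1)^{2·-2·2}·(+1)^-2·(+1)^2 = +1.
v=23: a=23^1·(≡12), b=23^0·(≡1) mod 23; (12|23)=+1, (1|23)=+1; (−1)^{1·0·11}·(+1)^0·(+1)^1 = +1.
v=3: a=3^-2·(≡2), b=3^0·(≡1) mod 3; (2|3)=-1, (1|3)=+1; (−1)^{-2·0·1}·(-1)^0·(+1)^-2 = +1.
v=29: a=29^0·(≡19), b=29^1·(≡23) mod 29; (19|29)=-1, (23|29)=+1; (−1)^{0·1·14}·(-1)^1·(+1)^0 = -1.
v=7: a=7^1·(≡6), b=7^0·(≡6) mod 7; (6|7)=-1, (6|7)=-1; (−1)^{1·0·3}·(-1)^0·(-1)^1 = -1.
v=2: v_2(a)=4, v_2(b)=2; units ≡ 3, 5 (mod 8); ε·ε+αω+βω = 1·0+4·1+2·1 ≡ 0  ⇒  (a,b)_2 = +1.
v=∞: 3059 > 0 and 6061 > 0  ⇒  (a,b)_∞ = +1.
v=11: a=11^0·(≡3), b=11^1·(≡5) mod 11; (3|11)=+1, (5|11)=+1; (−1)^{0·1·5}·(+1)^1·(+1)^0 = +1.
(3059, 6061 / ℚ) ramifies at {7, 29}: a division algebra.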